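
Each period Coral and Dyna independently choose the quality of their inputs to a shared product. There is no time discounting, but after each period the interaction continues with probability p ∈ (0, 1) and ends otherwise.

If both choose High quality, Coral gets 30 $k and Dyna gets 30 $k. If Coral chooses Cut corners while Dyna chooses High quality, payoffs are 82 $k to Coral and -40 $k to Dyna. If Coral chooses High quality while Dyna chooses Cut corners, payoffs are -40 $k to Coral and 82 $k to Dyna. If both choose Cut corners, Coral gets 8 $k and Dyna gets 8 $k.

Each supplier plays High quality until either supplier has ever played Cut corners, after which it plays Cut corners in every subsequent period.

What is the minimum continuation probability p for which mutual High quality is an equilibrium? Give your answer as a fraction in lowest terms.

26/37

Expected cooperation value is 30 + p·30 + p²·30 + … = 30/(1−p); deviation gives 82 + p·8/(1−p).
30 ≥ 82(1−p) + 8p ⇒ 74p ≥ 52 ⇒ p ≥ 52/74 = 26/37.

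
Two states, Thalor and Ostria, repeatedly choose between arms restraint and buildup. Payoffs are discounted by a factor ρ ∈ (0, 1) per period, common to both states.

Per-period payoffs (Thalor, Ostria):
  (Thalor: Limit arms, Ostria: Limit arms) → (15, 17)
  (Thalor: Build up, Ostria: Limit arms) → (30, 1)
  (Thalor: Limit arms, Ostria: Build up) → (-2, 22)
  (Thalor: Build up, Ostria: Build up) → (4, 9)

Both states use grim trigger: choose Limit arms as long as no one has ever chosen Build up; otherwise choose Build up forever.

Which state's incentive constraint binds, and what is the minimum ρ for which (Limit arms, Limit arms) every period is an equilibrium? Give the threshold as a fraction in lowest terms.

Thalor; ρ ≥ 15/26

Thalor: cooperation gives 15 each period; deviation gives 30 once then 4 forever.
  15/(1−ρ) ≥ 30 + 4ρ/(1−ρ) ⇒ ρ ≥ 15/26.
Ostria: cooperation gives 17 each period; deviation gives 22 once then 9 forever.
  ρ ≥ 5/13.
Both must hold, so the binding constraint is Thalor's: ρ ≥ 15/26.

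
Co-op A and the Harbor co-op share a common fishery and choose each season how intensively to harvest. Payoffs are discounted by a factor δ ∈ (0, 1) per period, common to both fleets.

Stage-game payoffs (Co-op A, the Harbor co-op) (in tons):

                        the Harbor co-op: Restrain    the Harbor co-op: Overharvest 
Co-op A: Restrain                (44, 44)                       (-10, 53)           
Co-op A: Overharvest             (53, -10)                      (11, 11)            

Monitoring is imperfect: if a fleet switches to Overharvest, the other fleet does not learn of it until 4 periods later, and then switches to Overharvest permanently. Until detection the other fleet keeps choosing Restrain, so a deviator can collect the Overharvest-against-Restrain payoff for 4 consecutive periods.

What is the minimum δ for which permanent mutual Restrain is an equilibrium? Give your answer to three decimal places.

The best deviation is to choose Overharvest for all 4 undetected periods, earning 53 each, then 11 forever once detected.
Deviation value: 53(1−δ^4)/(1−δ) + 11δ^4/(1−δ); cooperation value: 44/(1−δ).
IC: 44 ≥ 53(1−δ^4) + 11δ^4 = 53 − 42δ^4.
So δ^4 ≥ 9/42 = 3/14, giving δ ≥ (3/14)^(1/4) ≈ 0.680.

0.680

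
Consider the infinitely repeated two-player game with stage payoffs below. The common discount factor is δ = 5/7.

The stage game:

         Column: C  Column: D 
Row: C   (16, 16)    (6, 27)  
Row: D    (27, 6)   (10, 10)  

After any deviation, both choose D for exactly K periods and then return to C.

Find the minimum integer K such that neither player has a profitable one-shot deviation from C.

IC: δ(1−δ^K)/(1−δ) ≥ (27−16)/(16−10) = 11/6.
With δ = 5/7: need 1 − δ^K ≥ 11/6·(1−5/7)/(5/7), i.e. δ^K ≤ 0.2667.
Since (5/7)^3 = 0.3644 and (5/7)^4 = 0.2603, the smallest such K is 4.

4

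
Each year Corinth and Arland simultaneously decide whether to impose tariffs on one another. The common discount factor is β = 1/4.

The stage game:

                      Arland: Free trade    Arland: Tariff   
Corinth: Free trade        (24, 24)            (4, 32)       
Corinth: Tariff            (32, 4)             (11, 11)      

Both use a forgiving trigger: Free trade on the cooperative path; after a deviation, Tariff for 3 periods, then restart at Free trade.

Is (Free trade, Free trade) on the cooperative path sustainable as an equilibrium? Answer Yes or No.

A one-shot deviation gives 32 now, then 11 for 3 periods, then back to 24.
Gain from deviating: (32−24) today; loss: (24−11) in each of the next 3 periods.
No-deviation condition: (24−11)(β+…+β^3) ≥ 32−24, i.e. β+…+β^3 ≥ 8/13.
At β = 1/4: β+…+β^3 = 0.3281 < 0.6154.
So cooperation is not sustainable.

No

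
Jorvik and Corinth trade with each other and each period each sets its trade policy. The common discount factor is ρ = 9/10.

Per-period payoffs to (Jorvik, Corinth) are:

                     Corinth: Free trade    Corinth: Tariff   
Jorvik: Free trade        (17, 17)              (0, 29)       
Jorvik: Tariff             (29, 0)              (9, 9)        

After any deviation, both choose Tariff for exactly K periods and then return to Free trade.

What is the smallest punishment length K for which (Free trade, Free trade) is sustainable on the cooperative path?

Need Σ_{k=1}^{K} ρ^k ≥ (29−17)/(17−9) = 1.5000 at ρ = 9/10.
At K = 1 the sum is 0.9000 < 1.5000; at K = 2 it is 1.7100 ≥ 1.5000.
So the minimum punishment length is K = 2.

2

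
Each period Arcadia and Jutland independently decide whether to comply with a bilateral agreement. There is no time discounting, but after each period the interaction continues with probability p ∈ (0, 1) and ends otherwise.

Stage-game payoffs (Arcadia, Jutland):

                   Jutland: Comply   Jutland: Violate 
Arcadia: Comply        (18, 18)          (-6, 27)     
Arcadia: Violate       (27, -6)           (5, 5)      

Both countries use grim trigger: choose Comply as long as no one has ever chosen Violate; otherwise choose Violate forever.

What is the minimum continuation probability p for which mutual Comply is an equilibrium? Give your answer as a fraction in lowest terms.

Expected cooperation value is 18 + p·18 + p²·18 + … = 18/(1−p); deviation gives 27 + p·5/(1−p).
18 ≥ 27(1−p) + 5p ⇒ 22p ≥ 9 ⇒ p ≥ 9/22.

9/22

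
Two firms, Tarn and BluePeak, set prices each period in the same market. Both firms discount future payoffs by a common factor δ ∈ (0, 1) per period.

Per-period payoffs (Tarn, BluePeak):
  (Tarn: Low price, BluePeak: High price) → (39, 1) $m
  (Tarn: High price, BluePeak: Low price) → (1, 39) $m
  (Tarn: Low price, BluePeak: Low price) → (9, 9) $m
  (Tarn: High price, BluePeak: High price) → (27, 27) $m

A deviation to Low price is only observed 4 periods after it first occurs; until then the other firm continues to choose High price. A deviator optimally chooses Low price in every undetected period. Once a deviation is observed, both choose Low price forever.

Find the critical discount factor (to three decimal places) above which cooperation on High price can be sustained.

0.795

Deviating for the 4 undetected periods gains 39−27 = 12 per period over cooperation, then loses 27−9 = 18 per period forever once punishment starts.
Gain: 12(1 + δ + … + δ^3); loss: 18·δ^4/(1−δ).
No profitable deviation ⇔ 12(1−δ^4) ≤ 18·δ^4, i.e. δ^4 ≥ 12/(12+18) = 2/5.
Hence δ ≥ (2/5)^(1/4) ≈ 0.795.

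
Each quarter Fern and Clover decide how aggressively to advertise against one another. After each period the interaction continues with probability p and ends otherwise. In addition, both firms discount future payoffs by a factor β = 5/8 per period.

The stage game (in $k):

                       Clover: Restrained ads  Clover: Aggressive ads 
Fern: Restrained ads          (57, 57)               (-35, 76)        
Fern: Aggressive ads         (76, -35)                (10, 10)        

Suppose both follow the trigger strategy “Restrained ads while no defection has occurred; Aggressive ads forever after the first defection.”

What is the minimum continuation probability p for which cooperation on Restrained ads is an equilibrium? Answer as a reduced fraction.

76/165

Expected continuation weight on next period's payoff is β·p = 5/8·p, which plays the role of the discount factor.
Cooperation requires 5/8·p ≥ (76−57)/(76−10) = 19/66, hence p ≥ 76/165.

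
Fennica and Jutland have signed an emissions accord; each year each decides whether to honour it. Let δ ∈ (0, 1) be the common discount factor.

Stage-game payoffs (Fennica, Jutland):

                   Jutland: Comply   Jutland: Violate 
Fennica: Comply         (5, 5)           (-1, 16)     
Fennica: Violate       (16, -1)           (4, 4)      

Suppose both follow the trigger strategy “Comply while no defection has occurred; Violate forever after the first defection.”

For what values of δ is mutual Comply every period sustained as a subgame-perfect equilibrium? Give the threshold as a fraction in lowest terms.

11/12

5/(1−δ) ≥ 16 + 4δ/(1−δ)
5 ≥ 16 − 12δ
δ ≥ 11/12.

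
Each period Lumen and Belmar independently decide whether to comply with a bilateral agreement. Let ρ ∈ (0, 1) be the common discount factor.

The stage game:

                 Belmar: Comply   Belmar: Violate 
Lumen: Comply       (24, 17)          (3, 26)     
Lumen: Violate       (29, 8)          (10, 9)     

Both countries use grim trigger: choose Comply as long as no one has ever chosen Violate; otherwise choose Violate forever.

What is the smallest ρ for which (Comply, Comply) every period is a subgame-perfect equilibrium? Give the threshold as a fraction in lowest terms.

Lumen's threshold: (29−24)/(29−10) = 5/19.
Belmar's threshold: (26−17)/(26−9) = 9/17.
5/19 < 9/17, so Belmar binds and ρ* = 9/17.

9/17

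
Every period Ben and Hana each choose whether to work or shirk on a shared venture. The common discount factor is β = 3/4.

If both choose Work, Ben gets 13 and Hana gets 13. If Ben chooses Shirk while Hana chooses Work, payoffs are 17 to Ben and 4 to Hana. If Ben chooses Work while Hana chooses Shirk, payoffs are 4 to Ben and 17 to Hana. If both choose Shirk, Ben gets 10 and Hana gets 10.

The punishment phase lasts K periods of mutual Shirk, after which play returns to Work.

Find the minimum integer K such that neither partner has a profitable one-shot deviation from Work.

3

Need Σ_{k=1}^{K} β^k ≥ (17−13)/(13−10) = 1.3333 at β = 3/4.
At K = 2 the sum is 1.3125 < 1.3333; at K = 3 it is 1.7344 ≥ 1.3333.
So the minimum punishment length is K = 3.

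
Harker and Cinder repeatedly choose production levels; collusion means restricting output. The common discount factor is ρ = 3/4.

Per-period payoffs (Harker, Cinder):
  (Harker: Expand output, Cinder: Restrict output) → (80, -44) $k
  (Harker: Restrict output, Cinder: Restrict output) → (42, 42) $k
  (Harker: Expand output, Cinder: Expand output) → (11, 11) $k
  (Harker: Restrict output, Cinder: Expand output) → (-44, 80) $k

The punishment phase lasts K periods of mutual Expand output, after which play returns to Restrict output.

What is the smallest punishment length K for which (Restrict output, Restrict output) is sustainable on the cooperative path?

No profitable deviation requires (42−11)(ρ+…+ρ^K) ≥ 80−42, i.e. ρ+…+ρ^K ≥ 38/31 ≈ 1.2258.
With ρ = 3/4, the partial sums are K=1: 0.7500, K=2: 1.3125.
K = 2 is the first length at which the sum reaches 1.2258.

2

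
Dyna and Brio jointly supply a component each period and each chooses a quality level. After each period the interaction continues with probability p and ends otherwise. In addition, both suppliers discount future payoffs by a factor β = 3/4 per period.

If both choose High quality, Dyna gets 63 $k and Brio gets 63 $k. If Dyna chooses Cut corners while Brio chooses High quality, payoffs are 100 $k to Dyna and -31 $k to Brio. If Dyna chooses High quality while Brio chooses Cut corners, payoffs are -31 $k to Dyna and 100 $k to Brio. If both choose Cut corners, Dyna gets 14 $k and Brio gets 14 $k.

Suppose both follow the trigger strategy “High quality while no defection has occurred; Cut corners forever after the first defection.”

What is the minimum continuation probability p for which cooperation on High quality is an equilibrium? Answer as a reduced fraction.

74/129

Expected continuation weight on next period's payoff is β·p = 3/4·p, which plays the role of the discount factor.
Cooperation requires 3/4·p ≥ (100−63)/(100−14) = 37/86, hence p ≥ 74/129.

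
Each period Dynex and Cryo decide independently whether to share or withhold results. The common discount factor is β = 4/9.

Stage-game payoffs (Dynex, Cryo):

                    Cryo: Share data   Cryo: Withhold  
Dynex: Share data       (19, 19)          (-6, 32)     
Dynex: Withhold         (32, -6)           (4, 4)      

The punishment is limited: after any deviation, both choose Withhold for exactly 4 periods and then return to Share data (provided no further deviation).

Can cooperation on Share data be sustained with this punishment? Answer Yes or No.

A one-shot deviation gives 32 now, then 4 for 4 periods, then back to 19.
Gain from deviating: (32−19) today; loss: (19−4) in each of the next 4 periods.
No-deviation condition: (19−4)(β+…+β^4) ≥ 32−19, i.e. β+…+β^4 ≥ 13/15.
At β = 4/9: β+…+β^4 = 0.7688 < 0.8667.
So cooperation is not sustainable.

No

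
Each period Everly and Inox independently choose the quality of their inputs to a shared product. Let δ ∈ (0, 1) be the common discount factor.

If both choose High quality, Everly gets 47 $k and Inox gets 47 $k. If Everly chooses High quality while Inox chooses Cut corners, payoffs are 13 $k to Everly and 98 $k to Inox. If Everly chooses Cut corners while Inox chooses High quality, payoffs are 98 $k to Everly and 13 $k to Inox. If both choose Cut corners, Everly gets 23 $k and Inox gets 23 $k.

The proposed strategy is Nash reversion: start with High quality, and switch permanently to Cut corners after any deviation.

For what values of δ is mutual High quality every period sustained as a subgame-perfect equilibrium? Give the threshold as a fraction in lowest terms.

Cooperation forever yields 47 each period: 47/(1−δ).
Deviating yields 98 once, then 23 forever: 98 + 23δ/(1−δ).
No profitable deviation requires 47/(1−δ) ≥ 98 + 23δ/(1−δ).
Multiplying by (1−δ): 47 ≥ 98(1−δ) + 23δ = 98 − 75δ.
So 75δ ≥ 51, i.e. δ ≥ 51/75 = 17/25.

17/25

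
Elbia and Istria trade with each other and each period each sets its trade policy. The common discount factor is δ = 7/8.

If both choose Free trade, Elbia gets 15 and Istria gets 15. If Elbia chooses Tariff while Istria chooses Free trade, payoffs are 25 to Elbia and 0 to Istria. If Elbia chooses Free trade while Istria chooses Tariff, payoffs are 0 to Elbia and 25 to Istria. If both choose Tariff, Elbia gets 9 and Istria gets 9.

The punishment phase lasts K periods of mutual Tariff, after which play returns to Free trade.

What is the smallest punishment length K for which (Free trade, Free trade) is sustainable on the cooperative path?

Need Σ_{k=1}^{K} δ^k ≥ (25−15)/(15−9) = 1.6667 at δ = 7/8.
At K = 2 the sum is 1.6406 < 1.6667; at K = 3 it is 2.3105 ≥ 1.6667.
So the minimum punishment length is K = 3.

3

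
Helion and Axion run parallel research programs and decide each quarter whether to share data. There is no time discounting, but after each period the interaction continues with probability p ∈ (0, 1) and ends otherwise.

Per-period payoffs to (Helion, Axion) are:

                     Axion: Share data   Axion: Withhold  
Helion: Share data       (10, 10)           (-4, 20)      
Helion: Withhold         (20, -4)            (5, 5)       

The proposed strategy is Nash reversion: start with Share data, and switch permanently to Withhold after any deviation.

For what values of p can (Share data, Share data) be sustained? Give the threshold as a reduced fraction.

Expected cooperation value is 10 + p·10 + p²·10 + … = 10/(1−p); deviation gives 20 + p·5/(1−p).
10 ≥ 20(1−p) + 5p ⇒ 15p ≥ 10 ⇒ p ≥ 10/15 = 2/3.

2/3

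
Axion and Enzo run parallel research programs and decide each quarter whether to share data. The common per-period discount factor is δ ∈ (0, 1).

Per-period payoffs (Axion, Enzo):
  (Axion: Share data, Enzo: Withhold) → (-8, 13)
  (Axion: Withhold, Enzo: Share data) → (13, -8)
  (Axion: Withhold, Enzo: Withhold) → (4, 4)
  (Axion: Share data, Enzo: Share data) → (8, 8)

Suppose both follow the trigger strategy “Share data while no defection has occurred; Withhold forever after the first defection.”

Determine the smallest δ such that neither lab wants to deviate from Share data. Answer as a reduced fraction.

5/9

One-period gain from deviating is 13 − 8 = 5. The loss is 8 − 4 = 4 in every subsequent period, with present value 4·δ/(1−δ).
Deviation is unprofitable when 4·δ/(1−δ) ≥ 5, i.e. δ/(1−δ) ≥ 5/4.
Equivalently δ ≥ 5/(5+4) = 5/9.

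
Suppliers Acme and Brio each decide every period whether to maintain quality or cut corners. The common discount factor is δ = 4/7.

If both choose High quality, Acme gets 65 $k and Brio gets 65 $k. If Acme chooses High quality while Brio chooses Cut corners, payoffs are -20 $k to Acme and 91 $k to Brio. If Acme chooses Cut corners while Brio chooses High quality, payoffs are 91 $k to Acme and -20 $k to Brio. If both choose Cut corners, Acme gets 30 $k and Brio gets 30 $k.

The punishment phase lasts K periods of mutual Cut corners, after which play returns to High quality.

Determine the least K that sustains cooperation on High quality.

2

Need Σ_{k=1}^{K} δ^k ≥ (91−65)/(65−30) = 0.7429 at δ = 4/7.
At K = 1 the sum is 0.5714 < 0.7429; at K = 2 it is 0.8980 ≥ 0.7429.
So the minimum punishment length is K = 2.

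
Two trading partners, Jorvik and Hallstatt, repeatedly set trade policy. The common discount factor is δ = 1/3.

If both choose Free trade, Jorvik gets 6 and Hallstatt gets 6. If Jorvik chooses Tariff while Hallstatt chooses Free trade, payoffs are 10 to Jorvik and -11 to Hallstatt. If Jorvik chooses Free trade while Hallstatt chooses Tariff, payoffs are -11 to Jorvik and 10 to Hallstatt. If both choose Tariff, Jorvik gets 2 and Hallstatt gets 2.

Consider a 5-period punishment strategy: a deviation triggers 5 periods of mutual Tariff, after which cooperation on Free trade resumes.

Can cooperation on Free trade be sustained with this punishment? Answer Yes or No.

No

A one-shot deviation gives 10 now, then 2 for 5 periods, then back to 6.
Gain from deviating: (10−6) today; loss: (6−2) in each of the next 5 periods.
No-deviation condition: (6−2)(δ+…+δ^5) ≥ 10−6, i.e. δ+…+δ^5 ≥ 1.
At δ = 1/3: δ+…+δ^5 = 0.4979 < 1.0000.
So cooperation is not sustainable.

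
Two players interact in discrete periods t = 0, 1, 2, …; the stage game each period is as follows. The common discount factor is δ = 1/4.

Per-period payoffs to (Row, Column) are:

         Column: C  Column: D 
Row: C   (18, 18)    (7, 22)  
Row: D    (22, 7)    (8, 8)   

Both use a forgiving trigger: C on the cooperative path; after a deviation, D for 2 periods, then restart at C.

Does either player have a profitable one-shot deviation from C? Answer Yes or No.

Comparing payoff streams over the 3 periods until play realigns: cooperate → 18(1+δ+…+δ^2); deviate → 22 + 8(δ+…+δ^2).
Cooperation is sustained iff (18−8)(δ+…+δ^2) ≥ 22−18.
δ+…+δ^2 = 1/4·(1−(1/4)^2)/(1−1/4) = 0.3125, and (22−18)/(18−8) = 0.4000.
0.3125 < 0.4000, so cooperation is not sustainable.

Yes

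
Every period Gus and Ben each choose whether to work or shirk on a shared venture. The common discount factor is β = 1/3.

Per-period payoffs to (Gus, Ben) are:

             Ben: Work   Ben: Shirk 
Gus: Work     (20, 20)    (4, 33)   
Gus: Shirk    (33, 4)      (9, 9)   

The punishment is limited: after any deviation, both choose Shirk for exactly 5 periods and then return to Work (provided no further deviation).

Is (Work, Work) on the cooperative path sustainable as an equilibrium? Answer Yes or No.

IC: β+…+β^5 ≥ (33−20)/(20−9) = 13/11.
At β = 1/3: partial sum = 0.4979 < 1.1818. Cooperation not sustainable.

No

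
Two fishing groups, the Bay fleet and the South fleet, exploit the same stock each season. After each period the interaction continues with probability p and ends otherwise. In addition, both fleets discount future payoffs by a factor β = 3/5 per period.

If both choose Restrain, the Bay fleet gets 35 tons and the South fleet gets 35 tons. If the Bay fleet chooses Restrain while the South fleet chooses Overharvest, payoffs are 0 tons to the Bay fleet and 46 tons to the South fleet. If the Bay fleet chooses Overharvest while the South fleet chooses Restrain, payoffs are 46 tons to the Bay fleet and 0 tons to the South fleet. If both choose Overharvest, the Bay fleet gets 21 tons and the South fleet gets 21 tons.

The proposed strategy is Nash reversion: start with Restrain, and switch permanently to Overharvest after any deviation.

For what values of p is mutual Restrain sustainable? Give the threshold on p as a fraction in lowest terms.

11/15

With continuation probability p and discount β, the effective per-period discount factor is βp.
Grim-trigger IC: βp ≥ (46−35)/(46−21) = 11/25.
So p ≥ (11/25)/(3/5) = 11/15.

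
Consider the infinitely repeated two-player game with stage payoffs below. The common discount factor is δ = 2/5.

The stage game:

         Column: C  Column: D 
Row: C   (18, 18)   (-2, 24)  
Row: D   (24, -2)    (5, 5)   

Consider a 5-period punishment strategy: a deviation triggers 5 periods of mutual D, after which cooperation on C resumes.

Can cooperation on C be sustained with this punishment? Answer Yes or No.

IC: δ+…+δ^5 ≥ (24−18)/(18−5) = 6/13.
At δ = 2/5: partial sum = 0.6598 ≥ 0.4615. Cooperation sustainable.

Yes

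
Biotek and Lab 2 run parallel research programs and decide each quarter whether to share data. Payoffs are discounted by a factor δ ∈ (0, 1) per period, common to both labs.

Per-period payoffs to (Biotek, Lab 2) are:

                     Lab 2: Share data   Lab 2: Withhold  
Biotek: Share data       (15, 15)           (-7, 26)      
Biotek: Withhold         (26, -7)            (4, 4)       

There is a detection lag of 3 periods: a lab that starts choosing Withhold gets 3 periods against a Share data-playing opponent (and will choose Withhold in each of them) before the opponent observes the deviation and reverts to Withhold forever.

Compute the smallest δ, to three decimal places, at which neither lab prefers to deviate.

The best deviation is to choose Withhold for all 3 undetected periods, earning 26 each, then 4 forever once detected.
Deviation value: 26(1−δ^3)/(1−δ) + 4δ^3/(1−δ); cooperation value: 15/(1−δ).
IC: 15 ≥ 26(1−δ^3) + 4δ^3 = 26 − 22δ^3.
So δ^3 ≥ 11/22 = 1/2, giving δ ≥ (1/2)^(1/3) ≈ 0.794.

0.794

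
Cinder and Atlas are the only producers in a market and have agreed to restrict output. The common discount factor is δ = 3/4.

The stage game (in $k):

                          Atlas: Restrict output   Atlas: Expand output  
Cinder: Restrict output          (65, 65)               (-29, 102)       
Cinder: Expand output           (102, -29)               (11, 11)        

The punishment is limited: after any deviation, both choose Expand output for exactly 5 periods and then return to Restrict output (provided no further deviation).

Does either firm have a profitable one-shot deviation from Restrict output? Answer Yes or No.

Comparing payoff streams over the 6 periods until play realigns: cooperate → 65(1+δ+…+δ^5); deviate → 102 + 11(δ+…+δ^5).
Cooperation is sustained iff (65−11)(δ+…+δ^5) ≥ 102−65.
δ+…+δ^5 = 3/4·(1−(3/4)^5)/(1−3/4) = 2.2881, and (102−65)/(65−11) = 0.6852.
2.2881 ≥ 0.6852, so cooperation is sustainable.

No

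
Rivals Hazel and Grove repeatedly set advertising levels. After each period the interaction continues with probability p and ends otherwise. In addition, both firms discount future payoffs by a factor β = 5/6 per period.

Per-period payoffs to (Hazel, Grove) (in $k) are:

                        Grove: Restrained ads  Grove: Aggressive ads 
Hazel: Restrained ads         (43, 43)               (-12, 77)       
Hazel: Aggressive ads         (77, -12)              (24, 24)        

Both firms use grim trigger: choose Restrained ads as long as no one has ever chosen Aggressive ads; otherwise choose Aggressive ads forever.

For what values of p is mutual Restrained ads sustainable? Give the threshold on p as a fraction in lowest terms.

204/265

Expected continuation weight on next period's payoff is β·p = 5/6·p, which plays the role of the discount factor.
Cooperation requires 5/6·p ≥ (77−43)/(77−24) = 34/53, hence p ≥ 204/265.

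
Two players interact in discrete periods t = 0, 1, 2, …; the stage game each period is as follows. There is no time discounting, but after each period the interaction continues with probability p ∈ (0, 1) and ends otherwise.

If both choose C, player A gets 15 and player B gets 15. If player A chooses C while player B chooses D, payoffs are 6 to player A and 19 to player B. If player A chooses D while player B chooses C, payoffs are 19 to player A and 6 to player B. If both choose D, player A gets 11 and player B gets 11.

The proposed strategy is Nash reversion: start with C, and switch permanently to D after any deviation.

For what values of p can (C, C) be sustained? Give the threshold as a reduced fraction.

1/2

Expected cooperation value is 15 + p·15 + p²·15 + … = 15/(1−p); deviation gives 19 + p·11/(1−p).
15 ≥ 19(1−p) + 11p ⇒ 8p ≥ 4 ⇒ p ≥ 4/8 = 1/2.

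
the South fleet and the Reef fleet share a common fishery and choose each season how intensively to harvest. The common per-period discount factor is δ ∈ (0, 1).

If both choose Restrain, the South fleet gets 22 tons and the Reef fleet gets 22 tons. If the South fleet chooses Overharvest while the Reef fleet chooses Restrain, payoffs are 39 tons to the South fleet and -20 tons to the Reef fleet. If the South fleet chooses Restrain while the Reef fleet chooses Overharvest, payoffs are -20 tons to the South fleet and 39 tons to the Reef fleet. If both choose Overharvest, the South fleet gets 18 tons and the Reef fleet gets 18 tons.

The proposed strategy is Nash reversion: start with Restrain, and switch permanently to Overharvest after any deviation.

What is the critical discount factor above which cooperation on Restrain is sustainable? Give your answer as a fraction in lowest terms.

Cooperation forever yields 22 each period: 22/(1−δ).
Deviating yields 39 once, then 18 forever: 39 + 18δ/(1−δ).
No profitable deviation requires 22/(1−δ) ≥ 39 + 18δ/(1−δ).
Multiplying by (1−δ): 22 ≥ 39(1−δ) + 18δ = 39 − 21δ.
So 21δ ≥ 17, i.e. δ ≥ 17/21.

17/21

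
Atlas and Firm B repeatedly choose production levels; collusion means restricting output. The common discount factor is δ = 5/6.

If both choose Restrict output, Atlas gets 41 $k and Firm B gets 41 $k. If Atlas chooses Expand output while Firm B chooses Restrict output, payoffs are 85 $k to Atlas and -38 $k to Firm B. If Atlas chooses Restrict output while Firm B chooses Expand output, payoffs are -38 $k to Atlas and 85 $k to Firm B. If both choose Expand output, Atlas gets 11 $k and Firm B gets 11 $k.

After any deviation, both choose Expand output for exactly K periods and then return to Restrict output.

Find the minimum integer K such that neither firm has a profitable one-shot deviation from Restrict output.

2

Need Σ_{k=1}^{K} δ^k ≥ (85−41)/(41−11) = 1.4667 at δ = 5/6.
At K = 1 the sum is 0.8333 < 1.4667; at K = 2 it is 1.5278 ≥ 1.4667.
So the minimum punishment length is K = 2.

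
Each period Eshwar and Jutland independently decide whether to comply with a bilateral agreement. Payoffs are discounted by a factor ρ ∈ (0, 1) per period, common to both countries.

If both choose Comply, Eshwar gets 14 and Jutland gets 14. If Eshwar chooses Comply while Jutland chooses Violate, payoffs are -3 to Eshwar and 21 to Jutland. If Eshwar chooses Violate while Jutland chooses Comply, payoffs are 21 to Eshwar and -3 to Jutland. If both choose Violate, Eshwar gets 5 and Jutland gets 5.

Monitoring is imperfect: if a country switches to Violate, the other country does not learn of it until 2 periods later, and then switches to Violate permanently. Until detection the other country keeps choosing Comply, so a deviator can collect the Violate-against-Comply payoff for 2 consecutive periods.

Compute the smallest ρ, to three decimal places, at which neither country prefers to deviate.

0.661

The best deviation is to choose Violate for all 2 undetected periods, earning 21 each, then 5 forever once detected.
Deviation value: 21(1−ρ^2)/(1−ρ) + 5ρ^2/(1−ρ); cooperation value: 14/(1−ρ).
IC: 14 ≥ 21(1−ρ^2) + 5ρ^2 = 21 − 16ρ^2.
So ρ^2 ≥ 7/16, giving ρ ≥ (7/16)^(1/2) ≈ 0.661.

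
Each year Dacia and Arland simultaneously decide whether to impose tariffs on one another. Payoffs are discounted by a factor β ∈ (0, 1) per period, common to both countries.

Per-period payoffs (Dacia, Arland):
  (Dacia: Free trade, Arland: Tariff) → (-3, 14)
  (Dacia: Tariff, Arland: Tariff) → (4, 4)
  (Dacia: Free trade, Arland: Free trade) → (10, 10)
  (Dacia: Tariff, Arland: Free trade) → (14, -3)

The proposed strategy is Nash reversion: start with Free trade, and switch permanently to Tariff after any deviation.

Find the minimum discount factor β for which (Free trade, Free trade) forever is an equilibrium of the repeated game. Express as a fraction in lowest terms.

2/5

One-period gain from deviating is 14 − 10 = 4. The loss is 10 − 4 = 6 in every subsequent period, with present value 6·β/(1−β).
Deviation is unprofitable when 6·β/(1−β) ≥ 4, i.e. β/(1−β) ≥ 2/3.
Equivalently β ≥ 4/(4+6) = 2/5.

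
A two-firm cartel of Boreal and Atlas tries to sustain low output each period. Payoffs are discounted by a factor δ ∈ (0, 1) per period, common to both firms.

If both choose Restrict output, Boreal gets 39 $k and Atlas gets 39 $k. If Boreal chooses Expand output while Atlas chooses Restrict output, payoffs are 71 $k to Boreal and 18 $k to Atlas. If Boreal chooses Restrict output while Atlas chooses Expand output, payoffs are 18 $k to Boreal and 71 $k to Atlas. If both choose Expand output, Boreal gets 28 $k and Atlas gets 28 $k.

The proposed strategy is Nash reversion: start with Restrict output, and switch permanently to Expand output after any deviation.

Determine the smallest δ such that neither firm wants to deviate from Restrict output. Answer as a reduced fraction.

39/(1−δ) ≥ 71 + 28δ/(1−δ)
39 ≥ 71 − 43δ
δ ≥ 32/43.

32/43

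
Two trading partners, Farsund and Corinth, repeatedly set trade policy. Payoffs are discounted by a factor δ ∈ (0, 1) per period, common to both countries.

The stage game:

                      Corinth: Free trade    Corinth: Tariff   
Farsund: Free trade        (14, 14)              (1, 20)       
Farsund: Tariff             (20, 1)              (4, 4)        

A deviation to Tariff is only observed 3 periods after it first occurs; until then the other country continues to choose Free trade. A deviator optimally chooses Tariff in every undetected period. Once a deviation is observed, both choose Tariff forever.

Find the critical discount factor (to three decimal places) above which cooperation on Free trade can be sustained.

0.721

A deviator earns 20 for 3 periods, then 4 forever; cooperating earns 14 forever. Multiplying the IC by (1−δ):
14 ≥ 20(1−δ^3) + 4δ^3, so 16·δ^3 ≥ 6 and δ^3 ≥ 3/8.
δ ≥ (3/8)^(1/3) ≈ 0.721.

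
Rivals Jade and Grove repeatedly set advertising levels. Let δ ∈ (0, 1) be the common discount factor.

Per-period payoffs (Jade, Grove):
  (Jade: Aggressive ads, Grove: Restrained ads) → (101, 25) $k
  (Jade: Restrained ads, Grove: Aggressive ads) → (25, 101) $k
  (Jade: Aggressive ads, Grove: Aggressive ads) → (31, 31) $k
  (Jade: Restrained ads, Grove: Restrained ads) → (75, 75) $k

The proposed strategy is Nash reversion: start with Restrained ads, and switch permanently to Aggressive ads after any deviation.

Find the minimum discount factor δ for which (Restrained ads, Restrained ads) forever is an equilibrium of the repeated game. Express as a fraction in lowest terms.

One-period gain from deviating is 101 − 75 = 26. The loss is 75 − 31 = 44 in every subsequent period, with present value 44·δ/(1−δ).
Deviation is unprofitable when 44·δ/(1−δ) ≥ 26, i.e. δ/(1−δ) ≥ 13/22.
Equivalently δ ≥ 26/(26+44) = 13/35.

13/35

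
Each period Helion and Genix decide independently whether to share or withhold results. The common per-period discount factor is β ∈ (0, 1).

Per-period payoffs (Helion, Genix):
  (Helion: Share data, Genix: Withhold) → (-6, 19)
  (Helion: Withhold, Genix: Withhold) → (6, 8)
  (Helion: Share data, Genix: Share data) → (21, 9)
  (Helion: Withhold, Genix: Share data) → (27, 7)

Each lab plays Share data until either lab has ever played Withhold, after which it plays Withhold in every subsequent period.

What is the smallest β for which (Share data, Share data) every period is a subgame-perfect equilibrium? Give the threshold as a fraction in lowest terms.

10/11

Helion's threshold: (27−21)/(27−6) = 2/7.
Genix's threshold: (19−9)/(19−8) = 10/11.
2/7 < 10/11, so Genix binds and β* = 10/11.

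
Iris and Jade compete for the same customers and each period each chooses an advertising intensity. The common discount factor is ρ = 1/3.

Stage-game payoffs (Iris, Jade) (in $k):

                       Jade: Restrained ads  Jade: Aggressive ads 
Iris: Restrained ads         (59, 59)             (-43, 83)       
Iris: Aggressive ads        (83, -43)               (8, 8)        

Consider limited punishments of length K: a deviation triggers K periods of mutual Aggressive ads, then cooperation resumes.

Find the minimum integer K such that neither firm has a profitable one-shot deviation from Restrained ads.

3

No profitable deviation requires (59−8)(ρ+…+ρ^K) ≥ 83−59, i.e. ρ+…+ρ^K ≥ 8/17 ≈ 0.4706.
With ρ = 1/3, the partial sums are K=1: 0.3333, K=2: 0.4444, K=3: 0.4815.
K = 3 is the first length at which the sum reaches 0.4706.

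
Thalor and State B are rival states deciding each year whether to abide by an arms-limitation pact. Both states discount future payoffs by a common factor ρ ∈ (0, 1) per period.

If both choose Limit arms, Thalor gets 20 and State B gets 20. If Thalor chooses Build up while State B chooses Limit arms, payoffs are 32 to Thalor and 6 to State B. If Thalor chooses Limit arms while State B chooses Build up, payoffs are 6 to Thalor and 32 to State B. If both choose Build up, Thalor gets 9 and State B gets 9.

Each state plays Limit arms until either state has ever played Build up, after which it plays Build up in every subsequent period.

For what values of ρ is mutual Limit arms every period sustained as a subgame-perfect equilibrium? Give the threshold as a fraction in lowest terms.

12/23

One-period gain from deviating is 32 − 20 = 12. The loss is 20 − 9 = 11 in every subsequent period, with present value 11·ρ/(1−ρ).
Deviation is unprofitable when 11·ρ/(1−ρ) ≥ 12, i.e. ρ/(1−ρ) ≥ 12/11.
Equivalently ρ ≥ 12/(12+11) = 12/23.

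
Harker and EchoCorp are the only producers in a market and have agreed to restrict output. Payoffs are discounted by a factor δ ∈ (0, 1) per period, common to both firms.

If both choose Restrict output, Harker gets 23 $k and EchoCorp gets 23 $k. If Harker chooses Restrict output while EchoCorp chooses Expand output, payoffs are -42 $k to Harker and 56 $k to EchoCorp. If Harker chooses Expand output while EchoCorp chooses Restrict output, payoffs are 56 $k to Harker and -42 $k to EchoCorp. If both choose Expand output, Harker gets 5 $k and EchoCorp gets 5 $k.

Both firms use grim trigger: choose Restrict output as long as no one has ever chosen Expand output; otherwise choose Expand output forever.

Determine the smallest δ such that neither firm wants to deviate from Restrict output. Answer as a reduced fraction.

Cooperation forever yields 23 each period: 23/(1−δ).
Deviating yields 56 once, then 5 forever: 56 + 5δ/(1−δ).
No profitable deviation requires 23/(1−δ) ≥ 56 + 5δ/(1−δ).
Multiplying by (1−δ): 23 ≥ 56(1−δ) + 5δ = 56 − 51δ.
So 51δ ≥ 33, i.e. δ ≥ 33/51 = 11/17.

11/17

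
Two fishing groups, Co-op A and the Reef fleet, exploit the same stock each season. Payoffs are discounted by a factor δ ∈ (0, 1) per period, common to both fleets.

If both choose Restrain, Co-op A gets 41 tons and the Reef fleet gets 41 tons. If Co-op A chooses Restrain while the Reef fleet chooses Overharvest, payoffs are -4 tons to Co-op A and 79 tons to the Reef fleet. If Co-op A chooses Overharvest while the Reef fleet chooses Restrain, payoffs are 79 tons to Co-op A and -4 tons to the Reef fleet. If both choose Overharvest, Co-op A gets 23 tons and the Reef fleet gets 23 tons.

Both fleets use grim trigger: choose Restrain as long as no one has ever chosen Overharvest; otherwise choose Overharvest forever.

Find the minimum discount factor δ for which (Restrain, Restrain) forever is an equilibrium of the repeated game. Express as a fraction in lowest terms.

One-period gain from deviating is 79 − 41 = 38. The loss is 41 − 23 = 18 in every subsequent period, with present value 18·δ/(1−δ).
Deviation is unprofitable when 18·δ/(1−δ) ≥ 38, i.e. δ/(1−δ) ≥ 19/9.
Equivalently δ ≥ 38/(38+18) = 19/28.

19/28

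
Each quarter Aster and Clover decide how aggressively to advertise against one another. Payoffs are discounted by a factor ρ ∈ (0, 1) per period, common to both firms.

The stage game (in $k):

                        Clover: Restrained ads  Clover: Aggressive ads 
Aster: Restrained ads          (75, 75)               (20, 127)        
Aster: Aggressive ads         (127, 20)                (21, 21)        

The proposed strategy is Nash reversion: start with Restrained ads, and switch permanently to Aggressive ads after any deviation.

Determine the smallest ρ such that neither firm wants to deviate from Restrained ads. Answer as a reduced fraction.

26/53

One-period gain from deviating is 127 − 75 = 52. The loss is 75 − 21 = 54 in every subsequent period, with present value 54·ρ/(1−ρ).
Deviation is unprofitable when 54·ρ/(1−ρ) ≥ 52, i.e. ρ/(1−ρ) ≥ 26/27.
Equivalently ρ ≥ 52/(52+54) = 26/53.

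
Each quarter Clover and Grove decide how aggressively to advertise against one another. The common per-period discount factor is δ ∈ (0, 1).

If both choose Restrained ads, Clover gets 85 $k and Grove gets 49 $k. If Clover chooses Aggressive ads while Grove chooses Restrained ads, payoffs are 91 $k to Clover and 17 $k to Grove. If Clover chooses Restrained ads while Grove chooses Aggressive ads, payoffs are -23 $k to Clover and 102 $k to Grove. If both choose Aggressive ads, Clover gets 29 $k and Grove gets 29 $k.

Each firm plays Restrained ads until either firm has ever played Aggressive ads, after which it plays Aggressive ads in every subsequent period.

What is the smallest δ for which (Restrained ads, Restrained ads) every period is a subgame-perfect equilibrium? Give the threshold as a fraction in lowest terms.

53/73

Clover's threshold: (91−85)/(91−29) = 3/31.
Grove's threshold: (102−49)/(102−29) = 53/73.
3/31 < 53/73, so Grove binds and δ* = 53/73.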